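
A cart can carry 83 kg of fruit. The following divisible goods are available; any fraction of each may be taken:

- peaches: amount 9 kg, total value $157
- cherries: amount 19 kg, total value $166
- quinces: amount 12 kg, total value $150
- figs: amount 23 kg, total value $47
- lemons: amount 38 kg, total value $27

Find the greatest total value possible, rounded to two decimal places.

Take in order of value per unit:
- peaches (157/9 per unit): all 9 → value 157, running total 157.00
- quinces (150/12 per unit): all 12 → value 150, running total 307.00
- cherries (166/19 per unit): all 19 → value 166, running total 473.00
- figs (47/23 per unit): all 23 → value 47, running total 520.00
- lemons (27/38 per unit): 20 of 38 → value 20×27/38 = 14.2105, running total 534.21
Total 534.21.

534.21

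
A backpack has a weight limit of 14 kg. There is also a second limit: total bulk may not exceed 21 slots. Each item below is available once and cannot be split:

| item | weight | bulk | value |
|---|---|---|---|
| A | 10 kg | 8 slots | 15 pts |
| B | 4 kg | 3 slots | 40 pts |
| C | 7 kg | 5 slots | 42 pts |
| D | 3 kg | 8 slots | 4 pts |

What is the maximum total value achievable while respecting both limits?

Feasible sets respecting both limits:
- B+C+D: weight 14, bulk 16, value 86
- B+C: weight 11, bulk 8, value 82
- A+B: weight 14, bulk 11, value 55
- C+D: weight 10, bulk 13, value 46
Best: 86 pts.

86 pts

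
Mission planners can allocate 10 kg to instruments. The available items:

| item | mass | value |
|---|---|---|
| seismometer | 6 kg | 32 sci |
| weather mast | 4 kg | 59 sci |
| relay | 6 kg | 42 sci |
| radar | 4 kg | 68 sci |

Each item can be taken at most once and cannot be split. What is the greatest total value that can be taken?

This is a 0/1 knapsack; check combinations near the capacity.
- weather mast+radar: mass 4+4=8, value 59+68=127
- relay+radar: mass 6+4=10, value 42+68=110
- weather mast+relay: mass 4+6=10, value 59+42=101
- seismometer+radar: mass 6+4=10, value 32+68=100
- seismometer+weather mast: mass 6+4=10, value 32+59=91
Best: 127 sci.

127 sci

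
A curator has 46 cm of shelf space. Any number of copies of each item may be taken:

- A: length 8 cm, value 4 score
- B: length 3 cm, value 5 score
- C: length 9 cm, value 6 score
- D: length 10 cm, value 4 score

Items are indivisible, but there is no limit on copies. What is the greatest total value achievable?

Best value-per-unit is B at 5/3, and filling with it alone uses length 15×3=45. No mix of the others beats 15×5 = 75.

75 score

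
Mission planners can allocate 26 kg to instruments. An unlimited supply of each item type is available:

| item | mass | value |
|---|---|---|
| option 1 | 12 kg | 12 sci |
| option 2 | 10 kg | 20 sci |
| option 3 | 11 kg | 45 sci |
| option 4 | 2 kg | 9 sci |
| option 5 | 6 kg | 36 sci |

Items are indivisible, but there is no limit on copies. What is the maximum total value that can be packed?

153 sci

Best value-per-unit is option 5 at 36/6; filling with it alone gives 4×36 = 144.
Optimal mix: 1×option 4 + 4×option 5 → mass 26, value 153.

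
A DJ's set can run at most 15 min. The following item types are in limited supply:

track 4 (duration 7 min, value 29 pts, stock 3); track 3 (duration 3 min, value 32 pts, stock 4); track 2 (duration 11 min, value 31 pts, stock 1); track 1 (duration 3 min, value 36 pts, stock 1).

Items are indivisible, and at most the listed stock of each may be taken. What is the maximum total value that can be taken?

164 pts

Top feasible selections:
- 4×track 3 + 1×track 1: duration 15, value 164
- 3×track 3 + 1×track 1: duration 12, value 132
Best: 164 pts.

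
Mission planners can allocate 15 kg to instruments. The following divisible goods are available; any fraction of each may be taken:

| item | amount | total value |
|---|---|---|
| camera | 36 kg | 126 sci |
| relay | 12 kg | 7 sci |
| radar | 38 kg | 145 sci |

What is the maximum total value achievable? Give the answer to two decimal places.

57.24

Take in order of value per unit:
- radar (145/38 per unit): 15 of 38 → value 15×145/38 = 57.2368, running total 57.24
Total 57.24.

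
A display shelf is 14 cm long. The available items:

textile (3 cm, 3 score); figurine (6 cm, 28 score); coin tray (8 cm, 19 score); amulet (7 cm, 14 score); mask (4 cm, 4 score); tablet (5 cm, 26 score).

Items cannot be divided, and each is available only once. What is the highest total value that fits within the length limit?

Check high-value combinations within 14 cm:
- textile+figurine+tablet: length 3+6+5=14, value 3+28+26=57
- figurine+tablet: length 6+5=11, value 28+26=54
- figurine+coin tray: length 6+8=14, value 28+19=47
Best: 57 score.

57 score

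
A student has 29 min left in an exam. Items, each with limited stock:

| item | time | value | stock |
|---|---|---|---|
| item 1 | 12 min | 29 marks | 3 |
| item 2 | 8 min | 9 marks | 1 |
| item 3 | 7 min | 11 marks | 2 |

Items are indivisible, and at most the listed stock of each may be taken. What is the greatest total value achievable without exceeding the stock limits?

Top feasible selections:
- 2×item 1: time 24, value 58
- 1×item 1 + 2×item 3: time 26, value 51
- 1×item 1 + 1×item 2 + 1×item 3: time 27, value 49
- 1×item 1 + 1×item 3: time 19, value 40
Best: 58 marks.

58 marks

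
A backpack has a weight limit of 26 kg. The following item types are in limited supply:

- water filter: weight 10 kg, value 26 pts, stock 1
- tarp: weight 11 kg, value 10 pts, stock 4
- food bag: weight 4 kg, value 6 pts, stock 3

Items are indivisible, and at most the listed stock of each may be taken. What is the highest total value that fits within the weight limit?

44 pts

Top feasible selections:
- 1×water filter + 3×food bag: weight 22, value 44
- 1×water filter + 1×tarp + 1×food bag: weight 25, value 42
Best: 44 pts.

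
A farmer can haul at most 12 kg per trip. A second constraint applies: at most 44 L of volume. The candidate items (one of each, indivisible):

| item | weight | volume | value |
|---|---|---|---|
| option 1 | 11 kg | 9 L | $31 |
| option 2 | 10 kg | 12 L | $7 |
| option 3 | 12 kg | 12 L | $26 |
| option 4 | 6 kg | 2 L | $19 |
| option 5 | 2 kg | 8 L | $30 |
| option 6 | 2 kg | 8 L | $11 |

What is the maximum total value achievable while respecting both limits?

$60

Feasible sets respecting both limits:
- option 4+option 5+option 6: weight 10, volume 18, value 60
- option 4+option 5: weight 8, volume 10, value 49
- option 5+option 6: weight 4, volume 16, value 41
- option 2+option 5: weight 12, volume 20, value 37
Best: $60.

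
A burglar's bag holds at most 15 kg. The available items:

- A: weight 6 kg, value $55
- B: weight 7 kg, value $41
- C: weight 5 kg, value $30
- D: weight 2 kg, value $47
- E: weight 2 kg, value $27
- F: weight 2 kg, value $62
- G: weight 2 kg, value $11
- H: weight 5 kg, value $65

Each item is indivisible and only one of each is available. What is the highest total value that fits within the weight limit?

Check high-value combinations within 15 kg:
- A+D+F+H: weight 6+2+2+5=15, value 55+47+62+65=229
- D+E+F+G+H: weight 2+2+2+2+5=13, value 47+27+62+11+65=212
- A+E+F+H: weight 6+2+2+5=15, value 55+27+62+65=209
- C+D+F+H: weight 5+2+2+5=14, value 30+47+62+65=204
Best: $229.

$229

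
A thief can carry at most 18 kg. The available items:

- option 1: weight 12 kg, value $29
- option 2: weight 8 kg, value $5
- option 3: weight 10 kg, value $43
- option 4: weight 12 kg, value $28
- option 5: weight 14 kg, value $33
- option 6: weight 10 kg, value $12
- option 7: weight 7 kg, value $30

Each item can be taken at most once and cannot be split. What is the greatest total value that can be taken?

$73

This is a 0/1 knapsack; check combinations near the capacity.
- option 3+option 7: weight 10+7=17, value 43+30=73
- option 2+option 3: weight 8+10=18, value 5+43=48
- option 3: weight 10, value 43
Best: $73.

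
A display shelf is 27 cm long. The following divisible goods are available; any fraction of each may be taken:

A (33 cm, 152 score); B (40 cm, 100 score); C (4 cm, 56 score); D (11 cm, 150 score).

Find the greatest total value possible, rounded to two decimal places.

261.27

Take in order of value per unit:
- C (56/4 per unit): all 4 → value 56, running total 56.00
- D (150/11 per unit): all 11 → value 150, running total 206.00
- A (152/33 per unit): 12 of 33 → value 12×152/33 = 55.2727, running total 261.27
Total 261.27.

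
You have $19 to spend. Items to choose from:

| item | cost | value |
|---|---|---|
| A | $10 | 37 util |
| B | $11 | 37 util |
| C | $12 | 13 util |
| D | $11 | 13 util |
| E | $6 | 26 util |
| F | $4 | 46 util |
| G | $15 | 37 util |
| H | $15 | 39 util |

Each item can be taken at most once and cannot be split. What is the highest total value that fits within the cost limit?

This is a 0/1 knapsack; check combinations near the capacity.
- F+H: cost 4+15=19, value 46+39=85
- A+F: cost 10+4=14, value 37+46=83
- B+F: cost 11+4=15, value 37+46=83
- F+G: cost 4+15=19, value 46+37=83
Best: 85 util.

85 util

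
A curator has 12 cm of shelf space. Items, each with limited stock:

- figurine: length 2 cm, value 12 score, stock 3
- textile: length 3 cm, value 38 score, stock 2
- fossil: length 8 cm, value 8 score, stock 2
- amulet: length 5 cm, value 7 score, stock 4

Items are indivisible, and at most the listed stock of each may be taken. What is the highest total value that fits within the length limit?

112 score

Best selections within length 12 and stock limits:
- 3×figurine + 2×textile: length 12, value 112
- 2×figurine + 2×textile: length 10, value 100
- 1×figurine + 2×textile: length 8, value 88
- 2×textile + 1×amulet: length 11, value 83
Best: 112 score.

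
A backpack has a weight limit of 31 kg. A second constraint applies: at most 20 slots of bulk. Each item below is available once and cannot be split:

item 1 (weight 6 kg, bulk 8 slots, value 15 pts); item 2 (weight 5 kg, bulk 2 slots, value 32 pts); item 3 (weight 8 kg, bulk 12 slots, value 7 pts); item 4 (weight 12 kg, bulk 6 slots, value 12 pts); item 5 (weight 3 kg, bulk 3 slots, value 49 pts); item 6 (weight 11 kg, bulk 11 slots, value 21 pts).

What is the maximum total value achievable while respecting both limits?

Feasible sets respecting both limits:
- item 1+item 2+item 4+item 5: weight 26, bulk 19, value 108
- item 2+item 5+item 6: weight 19, bulk 16, value 102
- item 1+item 2+item 5: weight 14, bulk 13, value 96
Best: 108 pts.

108 pts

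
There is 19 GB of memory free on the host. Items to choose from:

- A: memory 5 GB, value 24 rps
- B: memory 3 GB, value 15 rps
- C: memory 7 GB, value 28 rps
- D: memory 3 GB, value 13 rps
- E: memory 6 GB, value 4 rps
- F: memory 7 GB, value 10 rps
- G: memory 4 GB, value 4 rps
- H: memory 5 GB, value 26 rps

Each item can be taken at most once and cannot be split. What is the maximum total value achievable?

Check high-value combinations within 19 GB:
- B+C+D+H: memory 3+7+3+5=18, value 15+28+13+26=82
- A+B+C+D: memory 5+3+7+3=18, value 24+15+28+13=80
- A+B+D+H: memory 5+3+3+5=16, value 24+15+13+26=78
Best: 82 rps.

82 rps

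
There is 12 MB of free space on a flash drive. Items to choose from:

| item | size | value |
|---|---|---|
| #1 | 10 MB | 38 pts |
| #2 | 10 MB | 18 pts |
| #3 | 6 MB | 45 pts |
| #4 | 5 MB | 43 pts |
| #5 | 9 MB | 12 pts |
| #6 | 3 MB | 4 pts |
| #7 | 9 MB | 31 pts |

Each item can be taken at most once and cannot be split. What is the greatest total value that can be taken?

Check high-value combinations within 12 MB:
- #3+#4: size 6+5=11, value 45+43=88
- #3+#6: size 6+3=9, value 45+4=49
- #4+#6: size 5+3=8, value 43+4=47
Best: 88 pts.

88 pts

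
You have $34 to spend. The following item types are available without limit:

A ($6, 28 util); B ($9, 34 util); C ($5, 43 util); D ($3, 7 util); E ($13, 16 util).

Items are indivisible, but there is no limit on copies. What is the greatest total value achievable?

265 util

Best value-per-unit is C at 43/5; filling with it alone gives 6×43 = 258.
Optimal mix: 6×C + 1×D → cost 33, value 265.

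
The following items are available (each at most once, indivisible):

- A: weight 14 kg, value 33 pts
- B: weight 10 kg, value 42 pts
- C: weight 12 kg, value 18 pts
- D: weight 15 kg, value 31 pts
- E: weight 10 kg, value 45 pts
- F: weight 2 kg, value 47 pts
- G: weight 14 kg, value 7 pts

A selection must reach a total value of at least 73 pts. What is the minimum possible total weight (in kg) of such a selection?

12

Subsets with value ≥ 73, sorted by total weight:
- E+F: weight 12, value 92
- B+F: weight 12, value 89
- A+F: weight 16, value 80
Minimum weight: 12 kg.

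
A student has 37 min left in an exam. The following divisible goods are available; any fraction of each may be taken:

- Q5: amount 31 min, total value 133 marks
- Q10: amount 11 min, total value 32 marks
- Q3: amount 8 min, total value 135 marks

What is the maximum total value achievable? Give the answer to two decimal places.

259.42

Take in order of value per unit:
- Q3 (135/8 per unit): all 8 → value 135, running total 135.00
- Q5 (133/31 per unit): 29 of 31 → value 29×133/31 = 124.4194, running total 259.42
Total 259.42.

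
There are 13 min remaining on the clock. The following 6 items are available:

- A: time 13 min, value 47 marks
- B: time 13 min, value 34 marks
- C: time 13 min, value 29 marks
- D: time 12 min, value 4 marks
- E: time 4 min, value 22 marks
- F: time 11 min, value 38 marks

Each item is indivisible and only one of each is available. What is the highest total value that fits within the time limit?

47 marks

This is a 0/1 knapsack; check combinations near the capacity.
- A: time 13, value 47
- F: time 11, value 38
- B: time 13, value 34
- C: time 13, value 29
Best: 47 marks.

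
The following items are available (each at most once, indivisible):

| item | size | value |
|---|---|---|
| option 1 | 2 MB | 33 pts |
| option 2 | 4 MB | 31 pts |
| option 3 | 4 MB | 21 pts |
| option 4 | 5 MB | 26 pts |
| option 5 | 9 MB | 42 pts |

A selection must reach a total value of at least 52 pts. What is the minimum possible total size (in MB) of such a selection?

Subsets with value ≥ 52, sorted by total size:
- option 1+option 2: size 6, value 64
- option 1+option 3: size 6, value 54
Minimum size: 6 MB.

6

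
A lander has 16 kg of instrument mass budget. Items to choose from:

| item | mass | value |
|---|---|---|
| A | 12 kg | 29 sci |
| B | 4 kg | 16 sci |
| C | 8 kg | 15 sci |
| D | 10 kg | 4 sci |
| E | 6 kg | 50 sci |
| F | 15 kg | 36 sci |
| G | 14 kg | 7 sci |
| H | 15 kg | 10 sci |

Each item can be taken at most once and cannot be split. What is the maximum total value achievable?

66 sci

Check high-value combinations within 16 kg:
- B+E: mass 4+6=10, value 16+50=66
- C+E: mass 8+6=14, value 15+50=65
- D+E: mass 10+6=16, value 4+50=54
- E: mass 6, value 50
Best: 66 sci.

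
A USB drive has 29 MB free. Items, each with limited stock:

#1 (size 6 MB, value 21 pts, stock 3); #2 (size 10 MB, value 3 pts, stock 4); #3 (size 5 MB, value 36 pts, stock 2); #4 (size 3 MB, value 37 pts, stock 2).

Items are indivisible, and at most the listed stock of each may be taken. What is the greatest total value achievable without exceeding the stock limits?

Best selections within size 29 and stock limits:
- 2×#1 + 2×#3 + 2×#4: size 28, value 188
- 3×#1 + 1×#3 + 2×#4: size 29, value 173
- 1×#1 + 2×#3 + 2×#4: size 22, value 167
Best: 188 pts.

188 pts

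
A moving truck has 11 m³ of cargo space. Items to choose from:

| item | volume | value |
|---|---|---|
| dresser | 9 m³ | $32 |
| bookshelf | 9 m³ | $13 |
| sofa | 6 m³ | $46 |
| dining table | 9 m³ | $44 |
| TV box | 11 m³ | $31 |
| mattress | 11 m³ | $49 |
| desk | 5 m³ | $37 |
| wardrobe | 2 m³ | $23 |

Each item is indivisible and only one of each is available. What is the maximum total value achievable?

$83

This is a 0/1 knapsack; check combinations near the capacity.
- sofa+desk: volume 6+5=11, value 46+37=83
- sofa+wardrobe: volume 6+2=8, value 46+23=69
- dining table+wardrobe: volume 9+2=11, value 44+23=67
- desk+wardrobe: volume 5+2=7, value 37+23=60
Best: $83.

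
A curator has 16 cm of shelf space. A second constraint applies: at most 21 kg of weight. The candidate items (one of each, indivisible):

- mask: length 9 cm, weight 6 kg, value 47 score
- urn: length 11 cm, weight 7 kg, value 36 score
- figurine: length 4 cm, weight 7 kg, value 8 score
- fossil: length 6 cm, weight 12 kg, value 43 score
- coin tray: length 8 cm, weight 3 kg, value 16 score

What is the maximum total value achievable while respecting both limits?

Feasible sets respecting both limits:
- mask+fossil: length 15, weight 18, value 90
- fossil+coin tray: length 14, weight 15, value 59
- mask+figurine: length 13, weight 13, value 55
Best: 90 score.

90 score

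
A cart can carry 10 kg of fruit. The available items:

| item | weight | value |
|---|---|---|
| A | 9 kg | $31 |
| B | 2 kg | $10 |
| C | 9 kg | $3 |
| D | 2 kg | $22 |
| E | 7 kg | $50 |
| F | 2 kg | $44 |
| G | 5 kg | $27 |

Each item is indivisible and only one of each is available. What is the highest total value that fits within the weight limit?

$94

Check high-value combinations within 10 kg:
- E+F: weight 7+2=9, value 50+44=94
- D+F+G: weight 2+2+5=9, value 22+44+27=93
- B+F+G: weight 2+2+5=9, value 10+44+27=81
- B+D+F: weight 2+2+2=6, value 10+22+44=76
- D+E: weight 2+7=9, value 22+50=72
Best: $94.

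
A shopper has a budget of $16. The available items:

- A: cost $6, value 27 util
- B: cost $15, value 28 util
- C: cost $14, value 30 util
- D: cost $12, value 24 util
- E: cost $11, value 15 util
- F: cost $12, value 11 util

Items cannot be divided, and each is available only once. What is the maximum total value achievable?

30 util

Check high-value combinations within $16:
- C: cost 14, value 30
- B: cost 15, value 28
- A: cost 6, value 27
- D: cost 12, value 24
Best: 30 util.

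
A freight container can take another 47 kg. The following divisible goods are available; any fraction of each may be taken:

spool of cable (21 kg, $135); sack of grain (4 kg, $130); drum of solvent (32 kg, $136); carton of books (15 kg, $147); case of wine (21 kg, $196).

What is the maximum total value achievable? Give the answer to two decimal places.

Take in order of value per unit:
- sack of grain (130/4 per unit): all 4 → value 130, running total 130.00
- carton of books (147/15 per unit): all 15 → value 147, running total 277.00
- case of wine (196/21 per unit): all 21 → value 196, running total 473.00
- spool of cable (135/21 per unit): 7 of 21 → value 7×135/21 = 45.0000, running total 518.00
Total 518.00.

518.00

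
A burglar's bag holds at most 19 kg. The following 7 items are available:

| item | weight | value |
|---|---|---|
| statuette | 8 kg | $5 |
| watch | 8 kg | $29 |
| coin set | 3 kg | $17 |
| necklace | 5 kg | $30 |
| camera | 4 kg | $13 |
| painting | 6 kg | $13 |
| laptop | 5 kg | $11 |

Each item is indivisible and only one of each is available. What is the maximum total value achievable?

$76

Check high-value combinations within 19 kg:
- watch+coin set+necklace: weight 8+3+5=16, value 29+17+30=76
- coin set+necklace+camera+painting: weight 3+5+4+6=18, value 17+30+13+13=73
- watch+necklace+camera: weight 8+5+4=17, value 29+30+13=72
- watch+necklace+painting: weight 8+5+6=19, value 29+30+13=72
Best: $76.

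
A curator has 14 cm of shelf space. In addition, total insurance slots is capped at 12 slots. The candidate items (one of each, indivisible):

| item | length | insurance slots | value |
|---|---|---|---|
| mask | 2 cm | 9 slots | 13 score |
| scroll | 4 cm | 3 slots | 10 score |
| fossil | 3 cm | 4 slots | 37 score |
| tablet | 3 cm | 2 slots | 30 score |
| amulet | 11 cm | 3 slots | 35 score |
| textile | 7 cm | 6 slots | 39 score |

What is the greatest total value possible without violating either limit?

Feasible sets respecting both limits:
- fossil+tablet+textile: length 13, insurance slots 12, value 106
- scroll+tablet+textile: length 14, insurance slots 11, value 79
- scroll+fossil+tablet: length 10, insurance slots 9, value 77
- fossil+textile: length 10, insurance slots 10, value 76
Best: 106 score.

106 score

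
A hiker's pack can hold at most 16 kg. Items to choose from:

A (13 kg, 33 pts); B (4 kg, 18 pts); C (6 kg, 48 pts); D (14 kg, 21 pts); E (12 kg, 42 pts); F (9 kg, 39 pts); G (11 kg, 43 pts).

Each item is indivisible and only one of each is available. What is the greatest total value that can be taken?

87 pts

Check high-value combinations within 16 kg:
- C+F: weight 6+9=15, value 48+39=87
- B+C: weight 4+6=10, value 18+48=66
- B+G: weight 4+11=15, value 18+43=61
- B+E: weight 4+12=16, value 18+42=60
Best: 87 pts.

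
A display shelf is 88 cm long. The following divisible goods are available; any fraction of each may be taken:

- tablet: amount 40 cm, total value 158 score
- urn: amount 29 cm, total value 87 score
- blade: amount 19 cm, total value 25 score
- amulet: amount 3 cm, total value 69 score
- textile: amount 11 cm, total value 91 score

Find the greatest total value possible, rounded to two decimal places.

411.58

Take in order of value per unit:
- amulet (69/3 per unit): all 3 → value 69, running total 69.00
- textile (91/11 per unit): all 11 → value 91, running total 160.00
- tablet (158/40 per unit): all 40 → value 158, running total 318.00
- urn (87/29 per unit): all 29 → value 87, running total 405.00
- blade (25/19 per unit): 5 of 19 → value 5×25/19 = 6.5789, running total 411.58
Total 411.58.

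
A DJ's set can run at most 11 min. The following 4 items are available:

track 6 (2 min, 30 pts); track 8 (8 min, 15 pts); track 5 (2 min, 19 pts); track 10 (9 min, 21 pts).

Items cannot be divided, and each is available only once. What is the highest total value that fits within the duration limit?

51 pts

Check high-value combinations within 11 min:
- track 6+track 10: duration 2+9=11, value 30+21=51
- track 6+track 5: duration 2+2=4, value 30+19=49
- track 6+track 8: duration 2+8=10, value 30+15=45
- track 5+track 10: duration 2+9=11, value 19+21=40
- track 8+track 5: duration 8+2=10, value 15+19=34
Best: 51 pts.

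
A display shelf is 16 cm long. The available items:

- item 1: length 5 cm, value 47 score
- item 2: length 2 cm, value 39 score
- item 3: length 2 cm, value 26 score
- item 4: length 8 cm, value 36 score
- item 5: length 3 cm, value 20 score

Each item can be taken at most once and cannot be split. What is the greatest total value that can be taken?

132 score

Check high-value combinations within 16 cm:
- item 1+item 2+item 3+item 5: length 5+2+2+3=12, value 47+39+26+20=132
- item 1+item 2+item 4: length 5+2+8=15, value 47+39+36=122
- item 2+item 3+item 4+item 5: length 2+2+8+3=15, value 39+26+36+20=121
- item 1+item 2+item 3: length 5+2+2=9, value 47+39+26=112
- item 1+item 3+item 4: length 5+2+8=15, value 47+26+36=109
Best: 132 score.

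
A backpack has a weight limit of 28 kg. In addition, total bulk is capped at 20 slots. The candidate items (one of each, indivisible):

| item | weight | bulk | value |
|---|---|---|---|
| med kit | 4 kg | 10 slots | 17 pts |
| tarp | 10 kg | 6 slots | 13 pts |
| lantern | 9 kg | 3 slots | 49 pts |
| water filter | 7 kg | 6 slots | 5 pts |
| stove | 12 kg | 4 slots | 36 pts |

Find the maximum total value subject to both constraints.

102 pts

Feasible sets respecting both limits:
- med kit+lantern+stove: weight 25, bulk 17, value 102
- lantern+water filter+stove: weight 28, bulk 13, value 90
- lantern+stove: weight 21, bulk 7, value 85
Best: 102 pts.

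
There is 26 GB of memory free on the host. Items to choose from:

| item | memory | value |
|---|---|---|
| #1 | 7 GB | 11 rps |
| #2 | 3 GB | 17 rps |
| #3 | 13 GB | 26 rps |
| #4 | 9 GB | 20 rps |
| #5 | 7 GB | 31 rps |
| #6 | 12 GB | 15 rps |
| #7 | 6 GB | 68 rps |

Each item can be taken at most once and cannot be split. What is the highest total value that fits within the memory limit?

Check high-value combinations within 26 GB:
- #2+#4+#5+#7: memory 3+9+7+6=25, value 17+20+31+68=136
- #1+#2+#5+#7: memory 7+3+7+6=23, value 11+17+31+68=127
- #3+#5+#7: memory 13+7+6=26, value 26+31+68=125
- #4+#5+#7: memory 9+7+6=22, value 20+31+68=119
- #2+#5+#7: memory 3+7+6=16, value 17+31+68=116
Best: 136 rps.

136 rps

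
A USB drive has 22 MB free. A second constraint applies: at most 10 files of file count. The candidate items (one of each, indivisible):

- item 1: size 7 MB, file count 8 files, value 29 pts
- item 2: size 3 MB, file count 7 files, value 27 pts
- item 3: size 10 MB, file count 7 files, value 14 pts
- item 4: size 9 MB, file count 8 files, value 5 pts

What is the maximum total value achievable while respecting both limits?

Feasible sets respecting both limits:
- item 1: size 7, file count 8, value 29
- item 2: size 3, file count 7, value 27
- item 3: size 10, file count 7, value 14
Best: 29 pts.

29 pts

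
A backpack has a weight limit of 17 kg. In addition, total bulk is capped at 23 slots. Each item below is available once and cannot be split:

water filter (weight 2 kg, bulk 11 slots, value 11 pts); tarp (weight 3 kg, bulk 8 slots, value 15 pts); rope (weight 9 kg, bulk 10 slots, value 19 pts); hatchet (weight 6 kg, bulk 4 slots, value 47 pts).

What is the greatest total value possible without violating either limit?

Feasible sets respecting both limits:
- water filter+tarp+hatchet: weight 11, bulk 23, value 73
- rope+hatchet: weight 15, bulk 14, value 66
- tarp+hatchet: weight 9, bulk 12, value 62
Best: 73 pts.

73 pts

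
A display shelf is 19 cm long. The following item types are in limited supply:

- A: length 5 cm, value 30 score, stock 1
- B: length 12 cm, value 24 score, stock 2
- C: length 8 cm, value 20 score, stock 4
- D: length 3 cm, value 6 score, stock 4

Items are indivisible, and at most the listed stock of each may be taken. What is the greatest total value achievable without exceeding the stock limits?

Best selections within length 19 and stock limits:
- 1×A + 1×C + 2×D: length 19, value 62
- 1×A + 1×C + 1×D: length 16, value 56
Best: 62 score.

62 score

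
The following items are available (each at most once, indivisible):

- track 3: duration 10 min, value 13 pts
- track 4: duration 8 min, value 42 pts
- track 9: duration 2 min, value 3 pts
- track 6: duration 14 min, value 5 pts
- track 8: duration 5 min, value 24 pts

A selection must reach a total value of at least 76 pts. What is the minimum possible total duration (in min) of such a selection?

23

Subsets with value ≥ 76, sorted by total duration:
- track 3+track 4+track 8: duration 23, value 79
- track 3+track 4+track 9+track 8: duration 25, value 82
Minimum duration: 23 min.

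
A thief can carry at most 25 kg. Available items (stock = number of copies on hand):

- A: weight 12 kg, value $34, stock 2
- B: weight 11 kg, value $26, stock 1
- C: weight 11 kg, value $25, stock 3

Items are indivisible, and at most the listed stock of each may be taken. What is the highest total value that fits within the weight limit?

Top feasible selections:
- 2×A: weight 24, value 68
- 1×A + 1×B: weight 23, value 60
- 1×A + 1×C: weight 23, value 59
Best: $68.

$68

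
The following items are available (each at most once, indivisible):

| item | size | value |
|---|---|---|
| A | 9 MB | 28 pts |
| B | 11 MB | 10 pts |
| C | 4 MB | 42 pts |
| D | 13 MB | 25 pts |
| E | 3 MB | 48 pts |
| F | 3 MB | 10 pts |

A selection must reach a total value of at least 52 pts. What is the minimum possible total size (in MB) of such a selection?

Subsets with value ≥ 52, sorted by total size:
- E+F: size 6, value 58
- C+E: size 7, value 90
- C+F: size 7, value 52
Minimum size: 6 MB.

6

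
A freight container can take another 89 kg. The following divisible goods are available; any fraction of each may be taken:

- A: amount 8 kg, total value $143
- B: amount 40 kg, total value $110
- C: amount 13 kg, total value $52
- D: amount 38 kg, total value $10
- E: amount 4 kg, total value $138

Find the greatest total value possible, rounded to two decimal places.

Take in order of value per unit:
- E (138/4 per unit): all 4 → value 138, running total 138.00
- A (143/8 per unit): all 8 → value 143, running total 281.00
- C (52/13 per unit): all 13 → value 52, running total 333.00
- B (110/40 per unit): all 40 → value 110, running total 443.00
- D (10/38 per unit): 24 of 38 → value 24×10/38 = 6.3158, running total 449.32
Total 449.32.

449.32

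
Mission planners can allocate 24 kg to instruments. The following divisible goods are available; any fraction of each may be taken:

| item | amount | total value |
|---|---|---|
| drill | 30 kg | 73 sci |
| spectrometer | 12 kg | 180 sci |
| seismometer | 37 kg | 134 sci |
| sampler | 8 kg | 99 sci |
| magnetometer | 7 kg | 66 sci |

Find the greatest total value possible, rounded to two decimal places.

316.71

Take in order of value per unit:
- spectrometer (180/12 per unit): all 12 → value 180, running total 180.00
- sampler (99/8 per unit): all 8 → value 99, running total 279.00
- magnetometer (66/7 per unit): 4 of 7 → value 4×66/7 = 37.7143, running total 316.71
Total 316.71.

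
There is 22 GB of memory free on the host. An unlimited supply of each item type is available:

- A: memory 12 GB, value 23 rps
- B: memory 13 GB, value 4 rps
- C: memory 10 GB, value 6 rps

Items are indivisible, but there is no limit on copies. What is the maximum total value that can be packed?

Best value-per-unit is A at 23/12; filling with it alone gives 1×23 = 23.
Optimal mix: 1×A + 1×C → memory 22, value 29.

29 rps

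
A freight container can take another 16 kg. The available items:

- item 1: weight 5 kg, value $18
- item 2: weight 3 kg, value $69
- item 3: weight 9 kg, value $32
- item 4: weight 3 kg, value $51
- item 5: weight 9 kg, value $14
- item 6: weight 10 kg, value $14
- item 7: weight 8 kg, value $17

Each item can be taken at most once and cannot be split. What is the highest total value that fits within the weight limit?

This is a 0/1 knapsack; check combinations near the capacity.
- item 2+item 3+item 4: weight 3+9+3=15, value 69+32+51=152
- item 1+item 2+item 4: weight 5+3+3=11, value 18+69+51=138
- item 2+item 4+item 7: weight 3+3+8=14, value 69+51+17=137
- item 2+item 4+item 5: weight 3+3+9=15, value 69+51+14=134
Best: $152.

$152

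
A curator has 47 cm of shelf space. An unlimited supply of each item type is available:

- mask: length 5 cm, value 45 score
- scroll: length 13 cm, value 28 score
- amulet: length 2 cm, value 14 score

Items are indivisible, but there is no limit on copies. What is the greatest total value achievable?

419 score

Best value-per-unit is mask at 45/5; filling with it alone gives 9×45 = 405.
Optimal mix: 9×mask + 1×amulet → length 47, value 419.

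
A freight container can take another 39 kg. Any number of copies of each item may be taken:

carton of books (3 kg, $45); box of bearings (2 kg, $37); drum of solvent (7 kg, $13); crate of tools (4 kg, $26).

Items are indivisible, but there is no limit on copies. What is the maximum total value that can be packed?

$711

Best value-per-unit is box of bearings at 37/2; filling with it alone gives 19×37 = 703.
Optimal mix: 1×carton of books + 18×box of bearings → weight 39, value 711.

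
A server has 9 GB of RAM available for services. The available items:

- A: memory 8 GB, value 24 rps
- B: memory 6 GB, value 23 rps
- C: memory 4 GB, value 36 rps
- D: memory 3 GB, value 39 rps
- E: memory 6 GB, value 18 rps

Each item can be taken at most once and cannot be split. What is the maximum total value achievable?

Check high-value combinations within 9 GB:
- C+D: memory 4+3=7, value 36+39=75
- B+D: memory 6+3=9, value 23+39=62
- D+E: memory 3+6=9, value 39+18=57
- D: memory 3, value 39
Best: 75 rps.

75 rps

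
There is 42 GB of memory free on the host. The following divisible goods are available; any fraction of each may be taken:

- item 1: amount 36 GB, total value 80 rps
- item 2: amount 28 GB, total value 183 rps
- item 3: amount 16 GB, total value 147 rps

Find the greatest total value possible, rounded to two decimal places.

Take in order of value per unit:
- item 3 (147/16 per unit): all 16 → value 147, running total 147.00
- item 2 (183/28 per unit): 26 of 28 → value 26×183/28 = 169.9286, running total 316.93
Total 316.93.

316.93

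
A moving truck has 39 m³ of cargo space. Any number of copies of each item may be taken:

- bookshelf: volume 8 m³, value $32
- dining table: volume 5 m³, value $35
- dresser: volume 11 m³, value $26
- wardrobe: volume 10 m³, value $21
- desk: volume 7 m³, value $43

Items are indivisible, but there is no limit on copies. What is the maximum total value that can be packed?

Best value-per-unit is dining table at 35/5; filling with it alone gives 7×35 = 245.
Optimal mix: 5×dining table + 2×desk → volume 39, value 261.

$261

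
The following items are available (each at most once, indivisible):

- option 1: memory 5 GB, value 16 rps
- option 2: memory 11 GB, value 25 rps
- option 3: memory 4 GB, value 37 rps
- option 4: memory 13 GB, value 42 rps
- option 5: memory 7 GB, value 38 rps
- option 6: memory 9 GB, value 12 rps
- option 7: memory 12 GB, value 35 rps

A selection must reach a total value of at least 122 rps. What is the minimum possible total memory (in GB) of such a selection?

28

Subsets with value ≥ 122, sorted by total memory:
- option 1+option 3+option 5+option 7: memory 28, value 126
- option 1+option 3+option 4+option 5: memory 29, value 133
- option 3+option 5+option 6+option 7: memory 32, value 122
Minimum memory: 28 GB.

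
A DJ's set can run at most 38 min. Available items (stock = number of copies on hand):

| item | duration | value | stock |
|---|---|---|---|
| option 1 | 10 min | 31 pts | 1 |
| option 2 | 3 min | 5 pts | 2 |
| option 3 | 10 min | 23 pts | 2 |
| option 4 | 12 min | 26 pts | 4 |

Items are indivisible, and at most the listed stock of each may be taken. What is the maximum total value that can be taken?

90 pts

Top feasible selections:
- 1×option 1 + 2×option 2 + 1×option 3 + 1×option 4: duration 38, value 90
- 1×option 1 + 1×option 2 + 2×option 4: duration 37, value 88
- 1×option 1 + 2×option 2 + 2×option 3: duration 36, value 87
- 1×option 1 + 1×option 2 + 1×option 3 + 1×option 4: duration 35, value 85
Best: 90 pts.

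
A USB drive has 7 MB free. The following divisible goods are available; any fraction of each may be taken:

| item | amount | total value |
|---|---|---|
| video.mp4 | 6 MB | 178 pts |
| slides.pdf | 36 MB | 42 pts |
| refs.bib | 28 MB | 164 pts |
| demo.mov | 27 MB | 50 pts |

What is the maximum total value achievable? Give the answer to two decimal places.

183.86

Take in order of value per unit:
- video.mp4 (178/6 per unit): all 6 → value 178, running total 178.00
- refs.bib (164/28 per unit): 1 of 28 → value 1×164/28 = 5.8571, running total 183.86
Total 183.86.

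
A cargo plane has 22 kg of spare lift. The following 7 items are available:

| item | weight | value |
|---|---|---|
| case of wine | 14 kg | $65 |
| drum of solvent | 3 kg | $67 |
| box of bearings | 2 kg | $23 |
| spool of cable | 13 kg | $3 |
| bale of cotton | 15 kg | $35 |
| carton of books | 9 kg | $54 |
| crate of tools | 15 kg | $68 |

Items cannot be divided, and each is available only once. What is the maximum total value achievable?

$158

Check high-value combinations within 22 kg:
- drum of solvent+box of bearings+crate of tools: weight 3+2+15=20, value 67+23+68=158
- case of wine+drum of solvent+box of bearings: weight 14+3+2=19, value 65+67+23=155
- drum of solvent+box of bearings+carton of books: weight 3+2+9=14, value 67+23+54=144
- drum of solvent+crate of tools: weight 3+15=18, value 67+68=135
- case of wine+drum of solvent: weight 14+3=17, value 65+67=132
Best: $158.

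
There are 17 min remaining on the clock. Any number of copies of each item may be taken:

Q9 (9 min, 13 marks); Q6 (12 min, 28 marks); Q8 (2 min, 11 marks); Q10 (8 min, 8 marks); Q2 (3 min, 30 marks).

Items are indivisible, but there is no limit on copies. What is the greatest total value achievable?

Best value-per-unit is Q2 at 30/3; filling with it alone gives 5×30 = 150.
Optimal mix: 1×Q8 + 5×Q2 → time 17, value 161.

161 marks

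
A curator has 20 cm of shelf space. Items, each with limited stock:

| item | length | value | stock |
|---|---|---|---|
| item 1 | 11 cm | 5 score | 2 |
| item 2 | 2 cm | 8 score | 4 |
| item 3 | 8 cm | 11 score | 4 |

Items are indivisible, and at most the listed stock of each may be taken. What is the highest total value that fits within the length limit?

43 score

Top feasible selections:
- 4×item 2 + 1×item 3: length 16, value 43
- 2×item 2 + 2×item 3: length 20, value 38
Best: 43 score.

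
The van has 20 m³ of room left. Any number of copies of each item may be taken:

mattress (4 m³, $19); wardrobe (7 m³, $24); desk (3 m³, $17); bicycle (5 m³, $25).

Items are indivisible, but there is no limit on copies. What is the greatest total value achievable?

$110

Best value-per-unit is desk at 17/3; filling with it alone gives 6×17 = 102.
Optimal mix: 5×desk + 1×bicycle → volume 20, value 110.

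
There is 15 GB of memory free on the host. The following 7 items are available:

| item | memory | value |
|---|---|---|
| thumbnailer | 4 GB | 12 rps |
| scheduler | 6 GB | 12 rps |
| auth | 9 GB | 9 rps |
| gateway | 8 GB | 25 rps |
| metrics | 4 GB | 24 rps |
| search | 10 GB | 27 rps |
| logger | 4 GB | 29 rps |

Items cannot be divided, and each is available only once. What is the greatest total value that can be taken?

65 rps

This is a 0/1 knapsack; check combinations near the capacity.
- thumbnailer+metrics+logger: memory 4+4+4=12, value 12+24+29=65
- scheduler+metrics+logger: memory 6+4+4=14, value 12+24+29=65
- search+logger: memory 10+4=14, value 27+29=56
- gateway+logger: memory 8+4=12, value 25+29=54
- metrics+logger: memory 4+4=8, value 24+29=53
Best: 65 rps.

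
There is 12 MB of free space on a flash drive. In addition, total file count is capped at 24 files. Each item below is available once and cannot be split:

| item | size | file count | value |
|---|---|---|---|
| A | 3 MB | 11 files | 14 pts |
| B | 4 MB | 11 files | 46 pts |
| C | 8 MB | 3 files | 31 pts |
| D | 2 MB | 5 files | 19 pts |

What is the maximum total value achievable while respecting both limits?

Feasible sets respecting both limits:
- B+C: size 12, file count 14, value 77
- B+D: size 6, file count 16, value 65
- A+B: size 7, file count 22, value 60
- C+D: size 10, file count 8, value 50
Best: 77 pts.

77 pts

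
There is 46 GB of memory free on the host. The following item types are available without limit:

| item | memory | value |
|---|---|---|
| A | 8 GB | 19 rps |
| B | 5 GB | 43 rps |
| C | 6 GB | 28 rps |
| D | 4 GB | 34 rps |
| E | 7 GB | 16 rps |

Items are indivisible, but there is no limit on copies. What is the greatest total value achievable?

Best value-per-unit is B at 43/5; filling with it alone gives 9×43 = 387.
Optimal mix: 6×B + 4×D → memory 46, value 394.

394 rps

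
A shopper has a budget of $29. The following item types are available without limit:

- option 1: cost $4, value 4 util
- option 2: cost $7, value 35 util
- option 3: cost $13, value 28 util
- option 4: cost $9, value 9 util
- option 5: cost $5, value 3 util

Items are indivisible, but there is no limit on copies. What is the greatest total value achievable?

140 util

Best value-per-unit is option 2 at 35/7, and filling with it alone uses cost 4×7=28. No mix of the others beats 4×35 = 140.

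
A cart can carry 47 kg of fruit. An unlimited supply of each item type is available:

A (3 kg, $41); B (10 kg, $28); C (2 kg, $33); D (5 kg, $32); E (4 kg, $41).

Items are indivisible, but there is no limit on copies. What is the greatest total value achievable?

$767

Best value-per-unit is C at 33/2; filling with it alone gives 23×33 = 759.
Optimal mix: 1×A + 22×C → weight 47, value 767.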